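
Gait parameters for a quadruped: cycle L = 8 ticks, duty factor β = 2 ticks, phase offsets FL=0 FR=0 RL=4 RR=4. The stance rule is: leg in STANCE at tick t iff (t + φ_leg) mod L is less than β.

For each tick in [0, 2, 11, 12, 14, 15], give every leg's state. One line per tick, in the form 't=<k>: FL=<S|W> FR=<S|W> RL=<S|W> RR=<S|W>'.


t=0: FL=S FR=S RL=W RR=W
t=2: FL=W FR=W RL=W RR=W
t=11: FL=W FR=W RL=W RR=W
t=12: FL=W FR=W RL=S RR=S
t=14: FL=W FR=W RL=W RR=W
t=15: FL=W FR=W RL=W RR=W

t=0: phase=(0,0,4,4) vs β=2 → FL=S FR=S RL=W RR=W
t=2: phase=(2,2,6,6) vs β=2 → FL=W FR=W RL=W RR=W
t=11: phase=(3,3,7,7) vs β=2 → FL=W FR=W RL=W RR=W
t=12: phase=(4,4,0,0) vs β=2 → FL=W FR=W RL=S RR=S
t=14: phase=(6,6,2,2) vs β=2 → FL=W FR=W RL=W RR=W
t=15: phase=(7,7,3,3) vs β=2 → FL=W FR=W RL=W RR=W


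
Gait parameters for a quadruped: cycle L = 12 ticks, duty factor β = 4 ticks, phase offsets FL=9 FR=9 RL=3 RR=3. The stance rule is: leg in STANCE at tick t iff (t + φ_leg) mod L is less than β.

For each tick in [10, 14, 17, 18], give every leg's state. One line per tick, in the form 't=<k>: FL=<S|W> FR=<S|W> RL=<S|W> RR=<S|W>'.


t=10: FL=W FR=W RL=S RR=S
t=14: FL=W FR=W RL=W RR=W
t=17: FL=S FR=S RL=W RR=W
t=18: FL=S FR=S RL=W RR=W

t=10: phase=(7,7,1,1) vs β=4 → FL=W FR=W RL=S RR=S
t=14: phase=(11,11,5,5) vs β=4 → FL=W FR=W RL=W RR=W
t=17: phase=(2,2,8,8) vs β=4 → FL=S FR=S RL=W RR=W
t=18: phase=(3,3,9,9) vs β=4 → FL=S FR=S RL=W RR=W


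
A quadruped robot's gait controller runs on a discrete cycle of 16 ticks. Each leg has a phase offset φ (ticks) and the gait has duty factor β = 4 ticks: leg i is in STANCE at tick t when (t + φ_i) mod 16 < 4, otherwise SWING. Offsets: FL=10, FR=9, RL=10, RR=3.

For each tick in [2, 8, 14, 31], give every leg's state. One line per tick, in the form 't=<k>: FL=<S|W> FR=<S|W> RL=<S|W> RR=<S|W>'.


t=2: FL=W FR=W RL=W RR=W
t=8: FL=S FR=S RL=S RR=W
t=14: FL=W FR=W RL=W RR=S
t=31: FL=W FR=W RL=W RR=S

t=2: phase=(12,11,12,5) vs β=4 → FL=W FR=W RL=W RR=W
t=8: phase=(2,1,2,11) vs β=4 → FL=S FR=S RL=S RR=W
t=14: phase=(8,7,8,1) vs β=4 → FL=W FR=W RL=W RR=S
t=31: phase=(9,8,9,2) vs β=4 → FL=W FR=W RL=W RR=S


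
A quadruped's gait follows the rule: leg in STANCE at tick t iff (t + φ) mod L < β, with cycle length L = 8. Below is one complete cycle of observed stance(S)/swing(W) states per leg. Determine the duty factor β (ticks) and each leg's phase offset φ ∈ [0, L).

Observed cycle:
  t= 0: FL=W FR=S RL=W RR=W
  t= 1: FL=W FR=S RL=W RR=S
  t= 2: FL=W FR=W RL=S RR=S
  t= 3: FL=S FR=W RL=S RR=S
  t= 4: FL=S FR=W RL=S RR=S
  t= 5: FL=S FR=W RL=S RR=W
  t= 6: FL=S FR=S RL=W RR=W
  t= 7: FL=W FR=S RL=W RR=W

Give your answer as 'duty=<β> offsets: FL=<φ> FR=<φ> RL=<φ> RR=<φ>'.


duty=4 offsets: FL=5 FR=2 RL=6 RR=7

duty β = stance ticks per leg = 4
FL: stance ticks = 4; W→S at t=3 → φ=5
FR: stance ticks = 4; W→S at t=6 → φ=2
RL: stance ticks = 4; W→S at t=2 → φ=6
RR: stance ticks = 4; W→S at t=1 → φ=7


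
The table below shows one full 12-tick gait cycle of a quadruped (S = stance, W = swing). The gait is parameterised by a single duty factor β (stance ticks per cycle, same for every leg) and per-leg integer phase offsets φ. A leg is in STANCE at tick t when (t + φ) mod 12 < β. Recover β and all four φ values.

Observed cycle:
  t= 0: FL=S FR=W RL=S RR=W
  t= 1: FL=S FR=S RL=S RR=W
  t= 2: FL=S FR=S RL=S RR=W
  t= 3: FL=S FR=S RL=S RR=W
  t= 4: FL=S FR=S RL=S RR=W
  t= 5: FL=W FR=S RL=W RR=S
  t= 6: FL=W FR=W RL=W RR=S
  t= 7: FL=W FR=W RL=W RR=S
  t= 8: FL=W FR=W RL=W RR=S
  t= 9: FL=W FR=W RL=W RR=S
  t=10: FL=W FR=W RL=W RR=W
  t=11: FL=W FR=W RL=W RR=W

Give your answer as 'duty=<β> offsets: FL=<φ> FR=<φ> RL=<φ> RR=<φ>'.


duty β = stance ticks per leg = 5
FL: stance ticks = 5; W→S at t=0 → φ=0
FR: stance ticks = 5; W→S at t=1 → φ=11
RL: stance ticks = 5; W→S at t=0 → φ=0
RR: stance ticks = 5; W→S at t=5 → φ=7

duty=5 offsets: FL=0 FR=11 RL=0 RR=7


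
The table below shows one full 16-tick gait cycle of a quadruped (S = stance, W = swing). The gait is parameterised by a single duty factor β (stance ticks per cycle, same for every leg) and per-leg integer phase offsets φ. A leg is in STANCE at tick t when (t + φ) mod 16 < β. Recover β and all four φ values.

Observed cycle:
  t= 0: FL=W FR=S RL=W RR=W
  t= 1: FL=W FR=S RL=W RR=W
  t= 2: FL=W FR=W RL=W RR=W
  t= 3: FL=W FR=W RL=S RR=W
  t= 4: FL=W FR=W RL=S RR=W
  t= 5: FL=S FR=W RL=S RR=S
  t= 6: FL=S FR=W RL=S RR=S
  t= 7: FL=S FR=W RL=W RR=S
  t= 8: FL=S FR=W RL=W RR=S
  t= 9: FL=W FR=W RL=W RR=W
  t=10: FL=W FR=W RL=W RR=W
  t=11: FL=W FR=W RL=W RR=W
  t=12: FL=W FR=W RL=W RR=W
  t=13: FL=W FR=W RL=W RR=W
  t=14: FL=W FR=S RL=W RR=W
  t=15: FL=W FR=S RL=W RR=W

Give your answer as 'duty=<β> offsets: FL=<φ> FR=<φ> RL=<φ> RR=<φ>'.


duty β = stance ticks per leg = 4
FL: stance ticks = 4; W→S at t=5 → φ=11
FR: stance ticks = 4; W→S at t=14 → φ=2
RL: stance ticks = 4; W→S at t=3 → φ=13
RR: stance ticks = 4; W→S at t=5 → φ=11

duty=4 offsets: FL=11 FR=2 RL=13 RR=11


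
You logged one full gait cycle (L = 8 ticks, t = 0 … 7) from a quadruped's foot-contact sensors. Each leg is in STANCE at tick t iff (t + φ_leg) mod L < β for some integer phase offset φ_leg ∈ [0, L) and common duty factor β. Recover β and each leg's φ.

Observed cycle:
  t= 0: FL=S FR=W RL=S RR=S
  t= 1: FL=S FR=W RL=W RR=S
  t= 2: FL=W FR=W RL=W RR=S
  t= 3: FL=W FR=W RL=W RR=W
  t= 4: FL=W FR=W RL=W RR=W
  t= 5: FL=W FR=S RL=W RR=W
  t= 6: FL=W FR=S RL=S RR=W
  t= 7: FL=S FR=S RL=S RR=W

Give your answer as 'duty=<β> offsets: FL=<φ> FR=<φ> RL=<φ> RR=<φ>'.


duty=3 offsets: FL=1 FR=3 RL=2 RR=0

duty β = stance ticks per leg = 3
FL: stance ticks = 3; W→S at t=7 → φ=1
FR: stance ticks = 3; W→S at t=5 → φ=3
RL: stance ticks = 3; W→S at t=6 → φ=2
RR: stance ticks = 3; W→S at t=0 → φ=0


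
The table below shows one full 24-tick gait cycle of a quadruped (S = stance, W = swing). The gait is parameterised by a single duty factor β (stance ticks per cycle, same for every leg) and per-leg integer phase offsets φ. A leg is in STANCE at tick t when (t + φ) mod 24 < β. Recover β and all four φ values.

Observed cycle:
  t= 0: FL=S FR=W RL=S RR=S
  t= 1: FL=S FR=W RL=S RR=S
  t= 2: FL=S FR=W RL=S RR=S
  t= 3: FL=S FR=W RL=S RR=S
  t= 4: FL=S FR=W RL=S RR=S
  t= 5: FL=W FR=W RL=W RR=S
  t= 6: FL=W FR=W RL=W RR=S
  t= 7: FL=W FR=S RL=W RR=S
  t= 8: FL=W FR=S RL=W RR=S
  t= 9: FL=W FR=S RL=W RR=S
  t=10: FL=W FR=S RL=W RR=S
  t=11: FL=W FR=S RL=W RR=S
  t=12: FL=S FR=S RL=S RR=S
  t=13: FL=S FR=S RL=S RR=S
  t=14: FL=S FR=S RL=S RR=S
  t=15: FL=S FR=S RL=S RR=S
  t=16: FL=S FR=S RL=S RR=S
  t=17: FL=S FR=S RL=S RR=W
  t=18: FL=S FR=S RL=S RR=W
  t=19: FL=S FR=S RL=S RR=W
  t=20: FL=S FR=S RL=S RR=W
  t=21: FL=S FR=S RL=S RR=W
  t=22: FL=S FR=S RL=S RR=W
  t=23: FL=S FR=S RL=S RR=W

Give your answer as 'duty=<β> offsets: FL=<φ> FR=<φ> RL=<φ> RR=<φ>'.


duty=17 offsets: FL=12 FR=17 RL=12 RR=0

duty β = stance ticks per leg = 17
FL: stance ticks = 17; W→S at t=12 → φ=12
FR: stance ticks = 17; W→S at t=7 → φ=17
RL: stance ticks = 17; W→S at t=12 → φ=12
RR: stance ticks = 17; W→S at t=0 → φ=0


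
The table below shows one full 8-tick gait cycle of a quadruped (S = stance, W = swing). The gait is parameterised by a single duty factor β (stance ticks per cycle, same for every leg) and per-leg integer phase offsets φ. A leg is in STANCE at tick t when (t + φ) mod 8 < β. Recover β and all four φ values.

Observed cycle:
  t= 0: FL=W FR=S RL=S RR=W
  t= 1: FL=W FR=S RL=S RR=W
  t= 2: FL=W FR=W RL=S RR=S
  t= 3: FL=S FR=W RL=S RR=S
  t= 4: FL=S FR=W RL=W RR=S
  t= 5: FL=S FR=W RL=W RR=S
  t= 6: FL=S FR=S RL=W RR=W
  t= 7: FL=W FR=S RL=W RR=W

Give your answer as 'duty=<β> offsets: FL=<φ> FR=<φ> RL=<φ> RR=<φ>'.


duty β = stance ticks per leg = 4
FL: stance ticks = 4; W→S at t=3 → φ=5
FR: stance ticks = 4; W→S at t=6 → φ=2
RL: stance ticks = 4; W→S at t=0 → φ=0
RR: stance ticks = 4; W→S at t=2 → φ=6

duty=4 offsets: FL=5 FR=2 RL=0 RR=6


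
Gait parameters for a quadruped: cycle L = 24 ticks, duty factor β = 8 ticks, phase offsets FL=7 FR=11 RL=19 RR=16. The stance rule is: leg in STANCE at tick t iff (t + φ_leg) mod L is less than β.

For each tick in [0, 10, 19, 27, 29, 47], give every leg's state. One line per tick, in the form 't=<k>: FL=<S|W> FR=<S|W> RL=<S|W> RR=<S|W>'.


t=0: phase=(7,11,19,16) vs β=8 → FL=S FR=W RL=W RR=W
t=10: phase=(17,21,5,2) vs β=8 → FL=W FR=W RL=S RR=S
t=19: phase=(2,6,14,11) vs β=8 → FL=S FR=S RL=W RR=W
t=27: phase=(10,14,22,19) vs β=8 → FL=W FR=W RL=W RR=W
t=29: phase=(12,16,0,21) vs β=8 → FL=W FR=W RL=S RR=W
t=47: phase=(6,10,18,15) vs β=8 → FL=S FR=W RL=W RR=W

t=0: FL=S FR=W RL=W RR=W
t=10: FL=W FR=W RL=S RR=S
t=19: FL=S FR=S RL=W RR=W
t=27: FL=W FR=W RL=W RR=W
t=29: FL=W FR=W RL=S RR=W
t=47: FL=S FR=W RL=W RR=W


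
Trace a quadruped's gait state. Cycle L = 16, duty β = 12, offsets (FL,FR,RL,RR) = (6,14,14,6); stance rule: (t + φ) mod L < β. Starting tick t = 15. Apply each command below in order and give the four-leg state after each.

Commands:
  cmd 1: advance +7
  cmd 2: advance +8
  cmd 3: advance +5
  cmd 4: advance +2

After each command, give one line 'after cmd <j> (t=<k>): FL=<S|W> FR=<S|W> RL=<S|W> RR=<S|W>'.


start t=15: FL=S FR=W RL=W RR=S
cmd 1: advance +7 → t=22, phase=(12,4,4,12) → FL=W FR=S RL=S RR=W
cmd 2: advance +8 → t=30, phase=(4,12,12,4) → FL=S FR=W RL=W RR=S
cmd 3: advance +5 → t=35, phase=(9,1,1,9) → FL=S FR=S RL=S RR=S
cmd 4: advance +2 → t=37, phase=(11,3,3,11) → FL=S FR=S RL=S RR=S

after cmd 1 (t=22): FL=W FR=S RL=S RR=W
after cmd 2 (t=30): FL=S FR=W RL=W RR=S
after cmd 3 (t=35): FL=S FR=S RL=S RR=S
after cmd 4 (t=37): FL=S FR=S RL=S RR=S


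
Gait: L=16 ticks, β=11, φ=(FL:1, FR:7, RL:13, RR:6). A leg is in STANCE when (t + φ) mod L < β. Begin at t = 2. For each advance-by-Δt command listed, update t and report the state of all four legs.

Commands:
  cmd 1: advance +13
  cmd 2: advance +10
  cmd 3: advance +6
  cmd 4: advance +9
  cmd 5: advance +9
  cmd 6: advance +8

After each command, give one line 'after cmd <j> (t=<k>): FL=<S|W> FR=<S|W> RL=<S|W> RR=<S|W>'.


start t=2: FL=S FR=S RL=W RR=S
cmd 1: advance +13 → t=15, phase=(0,6,12,5) → FL=S FR=S RL=W RR=S
cmd 2: advance +10 → t=25, phase=(10,0,6,15) → FL=S FR=S RL=S RR=W
cmd 3: advance +6 → t=31, phase=(0,6,12,5) → FL=S FR=S RL=W RR=S
cmd 4: advance +9 → t=40, phase=(9,15,5,14) → FL=S FR=W RL=S RR=W
cmd 5: advance +9 → t=49, phase=(2,8,14,7) → FL=S FR=S RL=W RR=S
cmd 6: advance +8 → t=57, phase=(10,0,6,15) → FL=S FR=S RL=S RR=W

after cmd 1 (t=15): FL=S FR=S RL=W RR=S
after cmd 2 (t=25): FL=S FR=S RL=S RR=W
after cmd 3 (t=31): FL=S FR=S RL=W RR=S
after cmd 4 (t=40): FL=S FR=W RL=S RR=W
after cmd 5 (t=49): FL=S FR=S RL=W RR=S
after cmd 6 (t=57): FL=S FR=S RL=S RR=W


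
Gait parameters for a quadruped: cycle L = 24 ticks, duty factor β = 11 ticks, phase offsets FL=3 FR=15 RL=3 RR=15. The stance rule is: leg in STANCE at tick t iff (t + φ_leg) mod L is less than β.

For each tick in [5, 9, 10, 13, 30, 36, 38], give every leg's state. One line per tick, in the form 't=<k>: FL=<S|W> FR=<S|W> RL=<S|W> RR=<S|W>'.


t=5: phase=(8,20,8,20) vs β=11 → FL=S FR=W RL=S RR=W
t=9: phase=(12,0,12,0) vs β=11 → FL=W FR=S RL=W RR=S
t=10: phase=(13,1,13,1) vs β=11 → FL=W FR=S RL=W RR=S
t=13: phase=(16,4,16,4) vs β=11 → FL=W FR=S RL=W RR=S
t=30: phase=(9,21,9,21) vs β=11 → FL=S FR=W RL=S RR=W
t=36: phase=(15,3,15,3) vs β=11 → FL=W FR=S RL=W RR=S
t=38: phase=(17,5,17,5) vs β=11 → FL=W FR=S RL=W RR=S

t=5: FL=S FR=W RL=S RR=W
t=9: FL=W FR=S RL=W RR=S
t=10: FL=W FR=S RL=W RR=S
t=13: FL=W FR=S RL=W RR=S
t=30: FL=S FR=W RL=S RR=W
t=36: FL=W FR=S RL=W RR=S
t=38: FL=W FR=S RL=W RR=S


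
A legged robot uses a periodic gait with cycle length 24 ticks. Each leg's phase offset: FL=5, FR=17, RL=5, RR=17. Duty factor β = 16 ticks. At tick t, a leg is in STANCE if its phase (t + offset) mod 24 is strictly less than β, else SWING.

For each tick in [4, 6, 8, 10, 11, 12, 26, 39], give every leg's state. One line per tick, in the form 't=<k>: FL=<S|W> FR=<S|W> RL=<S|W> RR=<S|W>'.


t=4: phase=(9,21,9,21) vs β=16 → FL=S FR=W RL=S RR=W
t=6: phase=(11,23,11,23) vs β=16 → FL=S FR=W RL=S RR=W
t=8: phase=(13,1,13,1) vs β=16 → FL=S FR=S RL=S RR=S
t=10: phase=(15,3,15,3) vs β=16 → FL=S FR=S RL=S RR=S
t=11: phase=(16,4,16,4) vs β=16 → FL=W FR=S RL=W RR=S
t=12: phase=(17,5,17,5) vs β=16 → FL=W FR=S RL=W RR=S
t=26: phase=(7,19,7,19) vs β=16 → FL=S FR=W RL=S RR=W
t=39: phase=(20,8,20,8) vs β=16 → FL=W FR=S RL=W RR=S

t=4: FL=S FR=W RL=S RR=W
t=6: FL=S FR=W RL=S RR=W
t=8: FL=S FR=S RL=S RR=S
t=10: FL=S FR=S RL=S RR=S
t=11: FL=W FR=S RL=W RR=S
t=12: FL=W FR=S RL=W RR=S
t=26: FL=S FR=W RL=S RR=W
t=39: FL=W FR=S RL=W RR=S


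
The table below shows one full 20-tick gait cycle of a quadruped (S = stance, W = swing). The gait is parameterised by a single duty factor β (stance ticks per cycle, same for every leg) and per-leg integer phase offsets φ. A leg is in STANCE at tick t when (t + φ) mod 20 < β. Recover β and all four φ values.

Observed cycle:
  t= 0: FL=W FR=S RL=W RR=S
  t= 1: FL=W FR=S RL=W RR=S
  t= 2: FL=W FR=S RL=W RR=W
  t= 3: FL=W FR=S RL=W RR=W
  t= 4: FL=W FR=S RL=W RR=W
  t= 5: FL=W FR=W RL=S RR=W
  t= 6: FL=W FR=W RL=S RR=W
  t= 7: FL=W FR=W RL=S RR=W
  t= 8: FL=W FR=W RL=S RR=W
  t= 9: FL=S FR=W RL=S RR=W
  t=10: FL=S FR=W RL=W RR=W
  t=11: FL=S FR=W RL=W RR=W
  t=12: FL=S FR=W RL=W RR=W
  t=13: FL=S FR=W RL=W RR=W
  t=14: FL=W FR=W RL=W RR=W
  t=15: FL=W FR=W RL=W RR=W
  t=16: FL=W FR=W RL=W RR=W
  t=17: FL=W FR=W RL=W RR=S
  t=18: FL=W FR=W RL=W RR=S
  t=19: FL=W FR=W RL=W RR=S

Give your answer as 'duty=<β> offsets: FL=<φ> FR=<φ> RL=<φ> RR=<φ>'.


duty=5 offsets: FL=11 FR=0 RL=15 RR=3

duty β = stance ticks per leg = 5
FL: stance ticks = 5; W→S at t=9 → φ=11
FR: stance ticks = 5; W→S at t=0 → φ=0
RL: stance ticks = 5; W→S at t=5 → φ=15
RR: stance ticks = 5; W→S at t=17 → φ=3


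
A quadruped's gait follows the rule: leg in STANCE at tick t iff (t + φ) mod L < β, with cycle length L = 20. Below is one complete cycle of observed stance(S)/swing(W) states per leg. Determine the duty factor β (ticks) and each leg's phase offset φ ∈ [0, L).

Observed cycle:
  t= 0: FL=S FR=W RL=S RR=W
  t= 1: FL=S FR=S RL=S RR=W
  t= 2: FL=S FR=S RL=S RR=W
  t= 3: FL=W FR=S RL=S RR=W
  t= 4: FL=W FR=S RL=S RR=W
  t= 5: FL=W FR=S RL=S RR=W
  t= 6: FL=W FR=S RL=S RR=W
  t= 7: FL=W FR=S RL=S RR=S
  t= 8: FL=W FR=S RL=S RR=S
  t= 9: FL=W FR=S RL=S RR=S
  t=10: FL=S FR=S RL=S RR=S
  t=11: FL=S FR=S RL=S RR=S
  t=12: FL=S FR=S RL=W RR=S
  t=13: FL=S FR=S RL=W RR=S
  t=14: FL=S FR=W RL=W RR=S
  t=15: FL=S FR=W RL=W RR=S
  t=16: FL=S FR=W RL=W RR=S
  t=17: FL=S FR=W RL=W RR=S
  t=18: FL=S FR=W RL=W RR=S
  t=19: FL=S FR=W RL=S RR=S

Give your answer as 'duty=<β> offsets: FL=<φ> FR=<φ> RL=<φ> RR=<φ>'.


duty=13 offsets: FL=10 FR=19 RL=1 RR=13

duty β = stance ticks per leg = 13
FL: stance ticks = 13; W→S at t=10 → φ=10
FR: stance ticks = 13; W→S at t=1 → φ=19
RL: stance ticks = 13; W→S at t=19 → φ=1
RR: stance ticks = 13; W→S at t=7 → φ=13


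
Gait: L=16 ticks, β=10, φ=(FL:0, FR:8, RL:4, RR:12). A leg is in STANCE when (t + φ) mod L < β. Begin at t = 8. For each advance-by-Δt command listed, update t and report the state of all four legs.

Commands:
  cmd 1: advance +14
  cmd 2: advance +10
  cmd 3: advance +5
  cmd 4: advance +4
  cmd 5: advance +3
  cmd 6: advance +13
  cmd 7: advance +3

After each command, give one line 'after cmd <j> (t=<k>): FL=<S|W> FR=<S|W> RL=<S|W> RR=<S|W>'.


start t=8: FL=S FR=S RL=W RR=S
cmd 1: advance +14 → t=22, phase=(6,14,10,2) → FL=S FR=W RL=W RR=S
cmd 2: advance +10 → t=32, phase=(0,8,4,12) → FL=S FR=S RL=S RR=W
cmd 3: advance +5 → t=37, phase=(5,13,9,1) → FL=S FR=W RL=S RR=S
cmd 4: advance +4 → t=41, phase=(9,1,13,5) → FL=S FR=S RL=W RR=S
cmd 5: advance +3 → t=44, phase=(12,4,0,8) → FL=W FR=S RL=S RR=S
cmd 6: advance +13 → t=57, phase=(9,1,13,5) → FL=S FR=S RL=W RR=S
cmd 7: advance +3 → t=60, phase=(12,4,0,8) → FL=W FR=S RL=S RR=S

after cmd 1 (t=22): FL=S FR=W RL=W RR=S
after cmd 2 (t=32): FL=S FR=S RL=S RR=W
after cmd 3 (t=37): FL=S FR=W RL=S RR=S
after cmd 4 (t=41): FL=S FR=S RL=W RR=S
after cmd 5 (t=44): FL=W FR=S RL=S RR=S
after cmd 6 (t=57): FL=S FR=S RL=W RR=S
after cmd 7 (t=60): FL=W FR=S RL=S RR=S


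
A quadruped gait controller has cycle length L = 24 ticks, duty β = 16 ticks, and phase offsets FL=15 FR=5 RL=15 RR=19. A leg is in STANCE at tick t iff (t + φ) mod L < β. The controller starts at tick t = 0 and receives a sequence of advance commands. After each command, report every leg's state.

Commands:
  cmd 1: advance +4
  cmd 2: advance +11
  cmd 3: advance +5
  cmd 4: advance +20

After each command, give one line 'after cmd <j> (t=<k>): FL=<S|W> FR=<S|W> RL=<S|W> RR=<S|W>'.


after cmd 1 (t=4): FL=W FR=S RL=W RR=W
after cmd 2 (t=15): FL=S FR=W RL=S RR=S
after cmd 3 (t=20): FL=S FR=S RL=S RR=S
after cmd 4 (t=40): FL=S FR=W RL=S RR=S

start t=0: FL=S FR=S RL=S RR=W
cmd 1: advance +4 → t=4, phase=(19,9,19,23) → FL=W FR=S RL=W RR=W
cmd 2: advance +11 → t=15, phase=(6,20,6,10) → FL=S FR=W RL=S RR=S
cmd 3: advance +5 → t=20, phase=(11,1,11,15) → FL=S FR=S RL=S RR=S
cmd 4: advance +20 → t=40, phase=(7,21,7,11) → FL=S FR=W RL=S RR=S


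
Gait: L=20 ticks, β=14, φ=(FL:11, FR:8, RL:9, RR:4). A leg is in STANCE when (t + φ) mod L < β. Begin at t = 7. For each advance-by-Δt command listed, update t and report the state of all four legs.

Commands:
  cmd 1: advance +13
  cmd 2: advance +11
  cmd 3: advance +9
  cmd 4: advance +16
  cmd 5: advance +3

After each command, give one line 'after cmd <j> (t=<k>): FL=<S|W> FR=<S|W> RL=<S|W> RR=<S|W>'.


start t=7: FL=W FR=W RL=W RR=S
cmd 1: advance +13 → t=20, phase=(11,8,9,4) → FL=S FR=S RL=S RR=S
cmd 2: advance +11 → t=31, phase=(2,19,0,15) → FL=S FR=W RL=S RR=W
cmd 3: advance +9 → t=40, phase=(11,8,9,4) → FL=S FR=S RL=S RR=S
cmd 4: advance +16 → t=56, phase=(7,4,5,0) → FL=S FR=S RL=S RR=S
cmd 5: advance +3 → t=59, phase=(10,7,8,3) → FL=S FR=S RL=S RR=S

after cmd 1 (t=20): FL=S FR=S RL=S RR=S
after cmd 2 (t=31): FL=S FR=W RL=S RR=W
after cmd 3 (t=40): FL=S FR=S RL=S RR=S
after cmd 4 (t=56): FL=S FR=S RL=S RR=S
after cmd 5 (t=59): FL=S FR=S RL=S RR=S


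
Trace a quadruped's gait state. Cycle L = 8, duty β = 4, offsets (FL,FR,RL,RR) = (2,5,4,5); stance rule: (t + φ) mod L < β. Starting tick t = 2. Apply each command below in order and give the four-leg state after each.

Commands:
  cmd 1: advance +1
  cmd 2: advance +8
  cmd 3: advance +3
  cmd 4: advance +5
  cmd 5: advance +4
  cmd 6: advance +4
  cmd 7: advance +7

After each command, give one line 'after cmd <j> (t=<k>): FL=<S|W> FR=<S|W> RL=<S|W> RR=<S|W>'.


after cmd 1 (t=3): FL=W FR=S RL=W RR=S
after cmd 2 (t=11): FL=W FR=S RL=W RR=S
after cmd 3 (t=14): FL=S FR=S RL=S RR=S
after cmd 4 (t=19): FL=W FR=S RL=W RR=S
after cmd 5 (t=23): FL=S FR=W RL=S RR=W
after cmd 6 (t=27): FL=W FR=S RL=W RR=S
after cmd 7 (t=34): FL=W FR=W RL=W RR=W

start t=2: FL=W FR=W RL=W RR=W
cmd 1: advance +1 → t=3, phase=(5,0,7,0) → FL=W FR=S RL=W RR=S
cmd 2: advance +8 → t=11, phase=(5,0,7,0) → FL=W FR=S RL=W RR=S
cmd 3: advance +3 → t=14, phase=(0,3,2,3) → FL=S FR=S RL=S RR=S
cmd 4: advance +5 → t=19, phase=(5,0,7,0) → FL=W FR=S RL=W RR=S
cmd 5: advance +4 → t=23, phase=(1,4,3,4) → FL=S FR=W RL=S RR=W
cmd 6: advance +4 → t=27, phase=(5,0,7,0) → FL=W FR=S RL=W RR=S
cmd 7: advance +7 → t=34, phase=(4,7,6,7) → FL=W FR=W RL=W RR=W


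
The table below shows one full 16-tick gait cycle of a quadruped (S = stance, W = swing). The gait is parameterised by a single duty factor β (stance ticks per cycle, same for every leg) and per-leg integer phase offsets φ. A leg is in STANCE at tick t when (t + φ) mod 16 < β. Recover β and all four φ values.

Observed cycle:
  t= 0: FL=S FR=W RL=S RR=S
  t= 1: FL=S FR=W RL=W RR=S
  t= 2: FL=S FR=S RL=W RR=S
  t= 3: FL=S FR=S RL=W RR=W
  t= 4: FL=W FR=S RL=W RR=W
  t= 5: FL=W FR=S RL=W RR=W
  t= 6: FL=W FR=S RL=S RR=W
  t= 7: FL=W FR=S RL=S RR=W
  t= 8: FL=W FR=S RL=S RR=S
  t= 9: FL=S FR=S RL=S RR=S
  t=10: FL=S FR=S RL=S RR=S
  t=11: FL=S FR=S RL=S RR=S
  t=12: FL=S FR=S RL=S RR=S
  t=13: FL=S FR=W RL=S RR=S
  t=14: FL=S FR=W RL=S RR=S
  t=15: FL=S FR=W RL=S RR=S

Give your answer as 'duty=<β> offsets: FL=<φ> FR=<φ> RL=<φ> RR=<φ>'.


duty=11 offsets: FL=7 FR=14 RL=10 RR=8

duty β = stance ticks per leg = 11
FL: stance ticks = 11; W→S at t=9 → φ=7
FR: stance ticks = 11; W→S at t=2 → φ=14
RL: stance ticks = 11; W→S at t=6 → φ=10
RR: stance ticks = 11; W→S at t=8 → φ=8


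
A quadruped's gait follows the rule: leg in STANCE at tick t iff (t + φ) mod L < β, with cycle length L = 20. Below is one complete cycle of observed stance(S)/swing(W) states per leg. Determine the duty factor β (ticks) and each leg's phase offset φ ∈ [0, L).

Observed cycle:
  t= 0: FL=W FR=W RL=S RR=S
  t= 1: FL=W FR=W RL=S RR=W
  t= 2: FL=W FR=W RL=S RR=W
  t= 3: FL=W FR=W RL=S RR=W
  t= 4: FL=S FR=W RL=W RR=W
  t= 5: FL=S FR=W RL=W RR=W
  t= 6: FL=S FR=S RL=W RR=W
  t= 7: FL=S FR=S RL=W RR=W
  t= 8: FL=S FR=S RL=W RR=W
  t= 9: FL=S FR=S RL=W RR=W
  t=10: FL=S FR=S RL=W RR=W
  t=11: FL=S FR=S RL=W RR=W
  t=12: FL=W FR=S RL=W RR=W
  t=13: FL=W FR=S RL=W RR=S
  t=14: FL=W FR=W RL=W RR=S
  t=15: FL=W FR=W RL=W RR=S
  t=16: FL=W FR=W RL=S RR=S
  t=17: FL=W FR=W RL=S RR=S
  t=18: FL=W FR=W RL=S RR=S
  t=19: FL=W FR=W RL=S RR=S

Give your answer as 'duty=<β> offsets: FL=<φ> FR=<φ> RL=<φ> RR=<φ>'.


duty=8 offsets: FL=16 FR=14 RL=4 RR=7

duty β = stance ticks per leg = 8
FL: stance ticks = 8; W→S at t=4 → φ=16
FR: stance ticks = 8; W→S at t=6 → φ=14
RL: stance ticks = 8; W→S at t=16 → φ=4
RR: stance ticks = 8; W→S at t=13 → φ=7


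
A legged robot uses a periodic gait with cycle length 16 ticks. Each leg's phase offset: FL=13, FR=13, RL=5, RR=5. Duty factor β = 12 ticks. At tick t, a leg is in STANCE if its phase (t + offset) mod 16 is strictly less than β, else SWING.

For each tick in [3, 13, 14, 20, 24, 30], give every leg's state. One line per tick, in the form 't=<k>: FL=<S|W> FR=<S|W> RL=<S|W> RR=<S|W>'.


t=3: phase=(0,0,8,8) vs β=12 → FL=S FR=S RL=S RR=S
t=13: phase=(10,10,2,2) vs β=12 → FL=S FR=S RL=S RR=S
t=14: phase=(11,11,3,3) vs β=12 → FL=S FR=S RL=S RR=S
t=20: phase=(1,1,9,9) vs β=12 → FL=S FR=S RL=S RR=S
t=24: phase=(5,5,13,13) vs β=12 → FL=S FR=S RL=W RR=W
t=30: phase=(11,11,3,3) vs β=12 → FL=S FR=S RL=S RR=S

t=3: FL=S FR=S RL=S RR=S
t=13: FL=S FR=S RL=S RR=S
t=14: FL=S FR=S RL=S RR=S
t=20: FL=S FR=S RL=S RR=S
t=24: FL=S FR=S RL=W RR=W
t=30: FL=S FR=S RL=S RR=S


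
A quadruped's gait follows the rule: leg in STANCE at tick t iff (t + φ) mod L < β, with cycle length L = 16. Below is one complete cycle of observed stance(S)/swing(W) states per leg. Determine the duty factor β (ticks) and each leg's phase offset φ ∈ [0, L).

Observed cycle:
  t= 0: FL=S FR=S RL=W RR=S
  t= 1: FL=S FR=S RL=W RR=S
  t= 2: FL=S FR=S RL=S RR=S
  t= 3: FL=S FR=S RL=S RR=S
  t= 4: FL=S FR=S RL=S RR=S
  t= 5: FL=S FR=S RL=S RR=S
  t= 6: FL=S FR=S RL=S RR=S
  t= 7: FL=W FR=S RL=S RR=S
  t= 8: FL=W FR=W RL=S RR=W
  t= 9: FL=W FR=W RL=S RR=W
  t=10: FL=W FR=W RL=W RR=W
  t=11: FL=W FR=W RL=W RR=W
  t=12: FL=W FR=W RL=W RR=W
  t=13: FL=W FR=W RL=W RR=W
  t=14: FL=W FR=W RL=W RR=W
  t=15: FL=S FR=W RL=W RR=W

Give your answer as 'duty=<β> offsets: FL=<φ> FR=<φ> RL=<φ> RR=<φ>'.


duty=8 offsets: FL=1 FR=0 RL=14 RR=0

duty β = stance ticks per leg = 8
FL: stance ticks = 8; W→S at t=15 → φ=1
FR: stance ticks = 8; W→S at t=0 → φ=0
RL: stance ticks = 8; W→S at t=2 → φ=14
RR: stance ticks = 8; W→S at t=0 → φ=0


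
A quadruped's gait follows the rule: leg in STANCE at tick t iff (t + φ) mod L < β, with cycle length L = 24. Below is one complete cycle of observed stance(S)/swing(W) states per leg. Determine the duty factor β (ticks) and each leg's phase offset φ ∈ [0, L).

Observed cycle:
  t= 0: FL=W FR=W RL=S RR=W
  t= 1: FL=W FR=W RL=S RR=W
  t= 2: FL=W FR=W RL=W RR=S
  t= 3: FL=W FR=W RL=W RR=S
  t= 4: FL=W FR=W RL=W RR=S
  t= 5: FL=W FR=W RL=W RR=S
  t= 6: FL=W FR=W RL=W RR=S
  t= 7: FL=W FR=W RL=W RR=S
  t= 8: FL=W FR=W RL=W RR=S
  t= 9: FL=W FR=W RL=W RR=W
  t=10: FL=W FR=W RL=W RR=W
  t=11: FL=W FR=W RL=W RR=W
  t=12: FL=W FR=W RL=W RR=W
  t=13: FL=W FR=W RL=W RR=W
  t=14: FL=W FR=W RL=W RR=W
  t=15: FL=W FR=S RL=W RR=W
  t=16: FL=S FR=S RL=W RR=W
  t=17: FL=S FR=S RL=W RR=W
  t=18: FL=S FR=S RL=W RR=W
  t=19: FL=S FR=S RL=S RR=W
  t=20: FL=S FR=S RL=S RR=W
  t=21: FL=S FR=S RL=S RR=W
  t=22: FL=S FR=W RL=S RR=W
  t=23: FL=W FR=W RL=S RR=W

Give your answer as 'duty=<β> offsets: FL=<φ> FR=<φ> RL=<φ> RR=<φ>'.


duty β = stance ticks per leg = 7
FL: stance ticks = 7; W→S at t=16 → φ=8
FR: stance ticks = 7; W→S at t=15 → φ=9
RL: stance ticks = 7; W→S at t=19 → φ=5
RR: stance ticks = 7; W→S at t=2 → φ=22

duty=7 offsets: FL=8 FR=9 RL=5 RR=22


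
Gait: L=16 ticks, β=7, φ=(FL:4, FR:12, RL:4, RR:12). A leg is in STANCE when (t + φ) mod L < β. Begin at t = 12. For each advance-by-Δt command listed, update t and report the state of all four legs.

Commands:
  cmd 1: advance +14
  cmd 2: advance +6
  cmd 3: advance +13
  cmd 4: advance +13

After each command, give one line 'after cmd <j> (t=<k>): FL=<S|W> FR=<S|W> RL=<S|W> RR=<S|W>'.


start t=12: FL=S FR=W RL=S RR=W
cmd 1: advance +14 → t=26, phase=(14,6,14,6) → FL=W FR=S RL=W RR=S
cmd 2: advance +6 → t=32, phase=(4,12,4,12) → FL=S FR=W RL=S RR=W
cmd 3: advance +13 → t=45, phase=(1,9,1,9) → FL=S FR=W RL=S RR=W
cmd 4: advance +13 → t=58, phase=(14,6,14,6) → FL=W FR=S RL=W RR=S

after cmd 1 (t=26): FL=W FR=S RL=W RR=S
after cmd 2 (t=32): FL=S FR=W RL=S RR=W
after cmd 3 (t=45): FL=S FR=W RL=S RR=W
after cmd 4 (t=58): FL=W FR=S RL=W RR=S


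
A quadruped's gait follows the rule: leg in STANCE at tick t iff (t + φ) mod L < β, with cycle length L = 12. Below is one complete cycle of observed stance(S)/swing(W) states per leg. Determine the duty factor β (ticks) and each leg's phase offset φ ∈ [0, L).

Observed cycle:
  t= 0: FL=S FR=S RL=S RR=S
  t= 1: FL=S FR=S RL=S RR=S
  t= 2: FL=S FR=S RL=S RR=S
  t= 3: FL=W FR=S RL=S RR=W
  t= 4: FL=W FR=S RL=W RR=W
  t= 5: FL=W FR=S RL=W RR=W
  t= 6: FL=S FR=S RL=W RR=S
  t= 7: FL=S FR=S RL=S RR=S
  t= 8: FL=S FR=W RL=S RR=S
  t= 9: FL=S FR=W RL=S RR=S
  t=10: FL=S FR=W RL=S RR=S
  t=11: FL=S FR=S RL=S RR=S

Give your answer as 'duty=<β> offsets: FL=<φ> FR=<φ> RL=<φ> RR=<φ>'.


duty β = stance ticks per leg = 9
FL: stance ticks = 9; W→S at t=6 → φ=6
FR: stance ticks = 9; W→S at t=11 → φ=1
RL: stance ticks = 9; W→S at t=7 → φ=5
RR: stance ticks = 9; W→S at t=6 → φ=6

duty=9 offsets: FL=6 FR=1 RL=5 RR=6


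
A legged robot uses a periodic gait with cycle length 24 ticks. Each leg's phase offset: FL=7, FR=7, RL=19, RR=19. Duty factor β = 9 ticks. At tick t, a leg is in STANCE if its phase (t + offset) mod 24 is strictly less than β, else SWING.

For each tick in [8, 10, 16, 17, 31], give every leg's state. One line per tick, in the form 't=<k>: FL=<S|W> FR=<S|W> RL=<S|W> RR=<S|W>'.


t=8: FL=W FR=W RL=S RR=S
t=10: FL=W FR=W RL=S RR=S
t=16: FL=W FR=W RL=W RR=W
t=17: FL=S FR=S RL=W RR=W
t=31: FL=W FR=W RL=S RR=S

t=8: phase=(15,15,3,3) vs β=9 → FL=W FR=W RL=S RR=S
t=10: phase=(17,17,5,5) vs β=9 → FL=W FR=W RL=S RR=S
t=16: phase=(23,23,11,11) vs β=9 → FL=W FR=W RL=W RR=W
t=17: phase=(0,0,12,12) vs β=9 → FL=S FR=S RL=W RR=W
t=31: phase=(14,14,2,2) vs β=9 → FL=W FR=W RL=S RR=S


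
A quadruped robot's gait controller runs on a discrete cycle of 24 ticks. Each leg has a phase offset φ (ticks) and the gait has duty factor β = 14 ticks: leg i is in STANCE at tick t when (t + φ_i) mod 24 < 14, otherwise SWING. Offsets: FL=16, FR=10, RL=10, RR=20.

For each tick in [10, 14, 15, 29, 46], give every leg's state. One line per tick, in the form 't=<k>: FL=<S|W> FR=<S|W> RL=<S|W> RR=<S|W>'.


t=10: phase=(2,20,20,6) vs β=14 → FL=S FR=W RL=W RR=S
t=14: phase=(6,0,0,10) vs β=14 → FL=S FR=S RL=S RR=S
t=15: phase=(7,1,1,11) vs β=14 → FL=S FR=S RL=S RR=S
t=29: phase=(21,15,15,1) vs β=14 → FL=W FR=W RL=W RR=S
t=46: phase=(14,8,8,18) vs β=14 → FL=W FR=S RL=S RR=W

t=10: FL=S FR=W RL=W RR=S
t=14: FL=S FR=S RL=S RR=S
t=15: FL=S FR=S RL=S RR=S
t=29: FL=W FR=W RL=W RR=S
t=46: FL=W FR=S RL=S RR=W


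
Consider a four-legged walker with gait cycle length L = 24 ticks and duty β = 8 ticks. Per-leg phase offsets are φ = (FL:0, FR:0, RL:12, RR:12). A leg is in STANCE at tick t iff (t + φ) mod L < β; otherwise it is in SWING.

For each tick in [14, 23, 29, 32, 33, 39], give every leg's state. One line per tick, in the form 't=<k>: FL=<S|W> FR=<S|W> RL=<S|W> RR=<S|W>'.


t=14: FL=W FR=W RL=S RR=S
t=23: FL=W FR=W RL=W RR=W
t=29: FL=S FR=S RL=W RR=W
t=32: FL=W FR=W RL=W RR=W
t=33: FL=W FR=W RL=W RR=W
t=39: FL=W FR=W RL=S RR=S

t=14: phase=(14,14,2,2) vs β=8 → FL=W FR=W RL=S RR=S
t=23: phase=(23,23,11,11) vs β=8 → FL=W FR=W RL=W RR=W
t=29: phase=(5,5,17,17) vs β=8 → FL=S FR=S RL=W RR=W
t=32: phase=(8,8,20,20) vs β=8 → FL=W FR=W RL=W RR=W
t=33: phase=(9,9,21,21) vs β=8 → FL=W FR=W RL=W RR=W
t=39: phase=(15,15,3,3) vs β=8 → FL=W FR=W RL=S RR=S


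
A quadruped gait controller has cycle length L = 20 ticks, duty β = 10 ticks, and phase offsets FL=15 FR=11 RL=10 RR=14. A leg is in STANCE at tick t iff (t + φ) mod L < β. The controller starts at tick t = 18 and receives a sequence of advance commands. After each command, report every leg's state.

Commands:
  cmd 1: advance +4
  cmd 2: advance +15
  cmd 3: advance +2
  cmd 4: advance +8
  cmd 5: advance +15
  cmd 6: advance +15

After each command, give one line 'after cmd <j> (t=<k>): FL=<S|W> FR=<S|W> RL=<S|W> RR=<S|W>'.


start t=18: FL=W FR=S RL=S RR=W
cmd 1: advance +4 → t=22, phase=(17,13,12,16) → FL=W FR=W RL=W RR=W
cmd 2: advance +15 → t=37, phase=(12,8,7,11) → FL=W FR=S RL=S RR=W
cmd 3: advance +2 → t=39, phase=(14,10,9,13) → FL=W FR=W RL=S RR=W
cmd 4: advance +8 → t=47, phase=(2,18,17,1) → FL=S FR=W RL=W RR=S
cmd 5: advance +15 → t=62, phase=(17,13,12,16) → FL=W FR=W RL=W RR=W
cmd 6: advance +15 → t=77, phase=(12,8,7,11) → FL=W FR=S RL=S RR=W

after cmd 1 (t=22): FL=W FR=W RL=W RR=W
after cmd 2 (t=37): FL=W FR=S RL=S RR=W
after cmd 3 (t=39): FL=W FR=W RL=S RR=W
after cmd 4 (t=47): FL=S FR=W RL=W RR=S
after cmd 5 (t=62): FL=W FR=W RL=W RR=W
after cmd 6 (t=77): FL=W FR=S RL=S RR=W


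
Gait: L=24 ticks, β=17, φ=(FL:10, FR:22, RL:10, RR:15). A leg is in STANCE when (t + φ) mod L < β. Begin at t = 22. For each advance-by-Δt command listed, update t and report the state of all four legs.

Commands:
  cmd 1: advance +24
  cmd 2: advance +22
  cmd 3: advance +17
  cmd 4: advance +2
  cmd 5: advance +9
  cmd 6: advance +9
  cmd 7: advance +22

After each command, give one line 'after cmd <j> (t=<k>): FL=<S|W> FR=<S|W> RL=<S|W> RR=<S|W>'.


after cmd 1 (t=46): FL=S FR=W RL=S RR=S
after cmd 2 (t=68): FL=S FR=W RL=S RR=S
after cmd 3 (t=85): FL=W FR=S RL=W RR=S
after cmd 4 (t=87): FL=S FR=S RL=S RR=S
after cmd 5 (t=96): FL=S FR=W RL=S RR=S
after cmd 6 (t=105): FL=W FR=S RL=W RR=S
after cmd 7 (t=127): FL=W FR=S RL=W RR=W

start t=22: FL=S FR=W RL=S RR=S
cmd 1: advance +24 → t=46, phase=(8,20,8,13) → FL=S FR=W RL=S RR=S
cmd 2: advance +22 → t=68, phase=(6,18,6,11) → FL=S FR=W RL=S RR=S
cmd 3: advance +17 → t=85, phase=(23,11,23,4) → FL=W FR=S RL=W RR=S
cmd 4: advance +2 → t=87, phase=(1,13,1,6) → FL=S FR=S RL=S RR=S
cmd 5: advance +9 → t=96, phase=(10,22,10,15) → FL=S FR=W RL=S RR=S
cmd 6: advance +9 → t=105, phase=(19,7,19,0) → FL=W FR=S RL=W RR=S
cmd 7: advance +22 → t=127, phase=(17,5,17,22) → FL=W FR=S RL=W RR=W


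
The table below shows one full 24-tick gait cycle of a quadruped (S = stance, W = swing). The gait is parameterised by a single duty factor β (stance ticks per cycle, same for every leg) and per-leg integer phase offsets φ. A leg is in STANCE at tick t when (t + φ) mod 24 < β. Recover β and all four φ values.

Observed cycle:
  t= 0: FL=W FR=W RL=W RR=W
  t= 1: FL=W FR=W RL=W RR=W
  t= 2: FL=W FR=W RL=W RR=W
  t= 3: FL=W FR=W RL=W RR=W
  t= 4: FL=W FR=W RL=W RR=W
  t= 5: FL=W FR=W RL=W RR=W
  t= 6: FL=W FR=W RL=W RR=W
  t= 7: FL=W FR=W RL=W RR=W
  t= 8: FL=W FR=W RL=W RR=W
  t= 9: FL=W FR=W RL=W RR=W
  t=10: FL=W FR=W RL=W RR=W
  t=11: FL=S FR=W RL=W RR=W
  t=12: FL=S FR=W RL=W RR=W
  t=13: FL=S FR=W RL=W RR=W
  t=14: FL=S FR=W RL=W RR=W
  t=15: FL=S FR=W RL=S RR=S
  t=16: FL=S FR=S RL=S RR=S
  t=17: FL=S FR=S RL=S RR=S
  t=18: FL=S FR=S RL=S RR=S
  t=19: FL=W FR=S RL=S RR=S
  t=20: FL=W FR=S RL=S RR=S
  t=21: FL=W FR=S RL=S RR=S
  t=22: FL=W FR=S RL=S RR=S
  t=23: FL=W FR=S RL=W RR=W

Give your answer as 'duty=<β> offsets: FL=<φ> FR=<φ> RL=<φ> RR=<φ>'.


duty β = stance ticks per leg = 8
FL: stance ticks = 8; W→S at t=11 → φ=13
FR: stance ticks = 8; W→S at t=16 → φ=8
RL: stance ticks = 8; W→S at t=15 → φ=9
RR: stance ticks = 8; W→S at t=15 → φ=9

duty=8 offsets: FL=13 FR=8 RL=9 RR=9


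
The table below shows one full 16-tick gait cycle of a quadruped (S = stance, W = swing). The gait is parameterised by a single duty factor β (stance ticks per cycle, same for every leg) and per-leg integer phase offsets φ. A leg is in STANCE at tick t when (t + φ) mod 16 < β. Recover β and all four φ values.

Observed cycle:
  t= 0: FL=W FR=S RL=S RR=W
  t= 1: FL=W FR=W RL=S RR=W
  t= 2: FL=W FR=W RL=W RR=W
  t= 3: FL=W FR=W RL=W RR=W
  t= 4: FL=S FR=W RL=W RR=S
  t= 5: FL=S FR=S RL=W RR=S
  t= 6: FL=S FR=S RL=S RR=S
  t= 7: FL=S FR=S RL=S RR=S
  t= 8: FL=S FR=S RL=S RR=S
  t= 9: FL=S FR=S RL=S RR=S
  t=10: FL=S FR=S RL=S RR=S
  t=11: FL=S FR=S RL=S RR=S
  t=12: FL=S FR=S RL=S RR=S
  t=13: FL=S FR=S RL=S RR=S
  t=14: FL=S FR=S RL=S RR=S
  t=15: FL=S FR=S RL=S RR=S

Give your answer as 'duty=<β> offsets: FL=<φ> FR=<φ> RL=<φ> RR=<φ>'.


duty β = stance ticks per leg = 12
FL: stance ticks = 12; W→S at t=4 → φ=12
FR: stance ticks = 12; W→S at t=5 → φ=11
RL: stance ticks = 12; W→S at t=6 → φ=10
RR: stance ticks = 12; W→S at t=4 → φ=12

duty=12 offsets: FL=12 FR=11 RL=10 RR=12


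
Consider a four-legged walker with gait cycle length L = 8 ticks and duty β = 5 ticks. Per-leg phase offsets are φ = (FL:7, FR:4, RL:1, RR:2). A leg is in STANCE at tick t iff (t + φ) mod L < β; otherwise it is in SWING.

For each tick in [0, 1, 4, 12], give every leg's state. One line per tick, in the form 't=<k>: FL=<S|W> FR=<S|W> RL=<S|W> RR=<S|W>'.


t=0: FL=W FR=S RL=S RR=S
t=1: FL=S FR=W RL=S RR=S
t=4: FL=S FR=S RL=W RR=W
t=12: FL=S FR=S RL=W RR=W

t=0: phase=(7,4,1,2) vs β=5 → FL=W FR=S RL=S RR=S
t=1: phase=(0,5,2,3) vs β=5 → FL=S FR=W RL=S RR=S
t=4: phase=(3,0,5,6) vs β=5 → FL=S FR=S RL=W RR=W
t=12: phase=(3,0,5,6) vs β=5 → FL=S FR=S RL=W RR=W


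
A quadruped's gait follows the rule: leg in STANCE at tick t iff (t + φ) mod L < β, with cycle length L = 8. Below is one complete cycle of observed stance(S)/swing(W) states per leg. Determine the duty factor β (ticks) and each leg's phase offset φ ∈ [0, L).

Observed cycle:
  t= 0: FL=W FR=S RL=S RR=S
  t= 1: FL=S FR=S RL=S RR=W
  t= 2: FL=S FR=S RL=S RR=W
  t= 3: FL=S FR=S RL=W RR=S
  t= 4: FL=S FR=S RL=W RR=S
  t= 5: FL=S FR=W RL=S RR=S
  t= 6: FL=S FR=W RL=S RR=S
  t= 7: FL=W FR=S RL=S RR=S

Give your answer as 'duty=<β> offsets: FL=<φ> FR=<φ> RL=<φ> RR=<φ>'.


duty β = stance ticks per leg = 6
FL: stance ticks = 6; W→S at t=1 → φ=7
FR: stance ticks = 6; W→S at t=7 → φ=1
RL: stance ticks = 6; W→S at t=5 → φ=3
RR: stance ticks = 6; W→S at t=3 → φ=5

duty=6 offsets: FL=7 FR=1 RL=3 RR=5


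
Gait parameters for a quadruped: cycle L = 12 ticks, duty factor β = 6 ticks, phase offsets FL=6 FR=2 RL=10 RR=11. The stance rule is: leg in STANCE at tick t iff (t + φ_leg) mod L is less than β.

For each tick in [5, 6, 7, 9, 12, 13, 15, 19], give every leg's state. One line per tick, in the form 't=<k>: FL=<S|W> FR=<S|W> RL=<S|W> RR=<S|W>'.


t=5: phase=(11,7,3,4) vs β=6 → FL=W FR=W RL=S RR=S
t=6: phase=(0,8,4,5) vs β=6 → FL=S FR=W RL=S RR=S
t=7: phase=(1,9,5,6) vs β=6 → FL=S FR=W RL=S RR=W
t=9: phase=(3,11,7,8) vs β=6 → FL=S FR=W RL=W RR=W
t=12: phase=(6,2,10,11) vs β=6 → FL=W FR=S RL=W RR=W
t=13: phase=(7,3,11,0) vs β=6 → FL=W FR=S RL=W RR=S
t=15: phase=(9,5,1,2) vs β=6 → FL=W FR=S RL=S RR=S
t=19: phase=(1,9,5,6) vs β=6 → FL=S FR=W RL=S RR=W

t=5: FL=W FR=W RL=S RR=S
t=6: FL=S FR=W RL=S RR=S
t=7: FL=S FR=W RL=S RR=W
t=9: FL=S FR=W RL=W RR=W
t=12: FL=W FR=S RL=W RR=W
t=13: FL=W FR=S RL=W RR=S
t=15: FL=W FR=S RL=S RR=S
t=19: FL=S FR=W RL=S RR=W


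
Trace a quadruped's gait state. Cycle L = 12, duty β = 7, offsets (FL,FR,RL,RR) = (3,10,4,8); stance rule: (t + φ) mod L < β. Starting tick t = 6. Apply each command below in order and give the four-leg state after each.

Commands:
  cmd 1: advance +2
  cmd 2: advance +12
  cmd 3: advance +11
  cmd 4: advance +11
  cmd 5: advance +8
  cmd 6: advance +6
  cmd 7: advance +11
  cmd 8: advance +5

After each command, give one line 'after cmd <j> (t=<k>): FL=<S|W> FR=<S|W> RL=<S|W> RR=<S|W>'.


after cmd 1 (t=8): FL=W FR=S RL=S RR=S
after cmd 2 (t=20): FL=W FR=S RL=S RR=S
after cmd 3 (t=31): FL=W FR=S RL=W RR=S
after cmd 4 (t=42): FL=W FR=S RL=W RR=S
after cmd 5 (t=50): FL=S FR=S RL=S RR=W
after cmd 6 (t=56): FL=W FR=S RL=S RR=S
after cmd 7 (t=67): FL=W FR=S RL=W RR=S
after cmd 8 (t=72): FL=S FR=W RL=S RR=W

start t=6: FL=W FR=S RL=W RR=S
cmd 1: advance +2 → t=8, phase=(11,6,0,4) → FL=W FR=S RL=S RR=S
cmd 2: advance +12 → t=20, phase=(11,6,0,4) → FL=W FR=S RL=S RR=S
cmd 3: advance +11 → t=31, phase=(10,5,11,3) → FL=W FR=S RL=W RR=S
cmd 4: advance +11 → t=42, phase=(9,4,10,2) → FL=W FR=S RL=W RR=S
cmd 5: advance +8 → t=50, phase=(5,0,6,10) → FL=S FR=S RL=S RR=W
cmd 6: advance +6 → t=56, phase=(11,6,0,4) → FL=W FR=S RL=S RR=S
cmd 7: advance +11 → t=67, phase=(10,5,11,3) → FL=W FR=S RL=W RR=S
cmd 8: advance +5 → t=72, phase=(3,10,4,8) → FL=S FR=W RL=S RR=W


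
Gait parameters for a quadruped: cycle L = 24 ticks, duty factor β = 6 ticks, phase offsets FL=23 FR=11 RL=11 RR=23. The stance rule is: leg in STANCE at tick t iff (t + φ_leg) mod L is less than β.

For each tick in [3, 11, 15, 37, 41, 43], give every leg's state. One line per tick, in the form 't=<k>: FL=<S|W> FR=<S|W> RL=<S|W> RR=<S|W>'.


t=3: FL=S FR=W RL=W RR=S
t=11: FL=W FR=W RL=W RR=W
t=15: FL=W FR=S RL=S RR=W
t=37: FL=W FR=S RL=S RR=W
t=41: FL=W FR=S RL=S RR=W
t=43: FL=W FR=W RL=W RR=W

t=3: phase=(2,14,14,2) vs β=6 → FL=S FR=W RL=W RR=S
t=11: phase=(10,22,22,10) vs β=6 → FL=W FR=W RL=W RR=W
t=15: phase=(14,2,2,14) vs β=6 → FL=W FR=S RL=S RR=W
t=37: phase=(12,0,0,12) vs β=6 → FL=W FR=S RL=S RR=W
t=41: phase=(16,4,4,16) vs β=6 → FL=W FR=S RL=S RR=W
t=43: phase=(18,6,6,18) vs β=6 → FL=W FR=W RL=W RR=W


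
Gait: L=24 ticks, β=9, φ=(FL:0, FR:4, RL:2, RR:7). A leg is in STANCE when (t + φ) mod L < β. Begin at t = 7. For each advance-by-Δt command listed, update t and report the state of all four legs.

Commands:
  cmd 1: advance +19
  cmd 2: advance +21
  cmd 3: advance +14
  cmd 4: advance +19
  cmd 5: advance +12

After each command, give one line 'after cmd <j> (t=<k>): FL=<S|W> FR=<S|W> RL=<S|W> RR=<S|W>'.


start t=7: FL=S FR=W RL=W RR=W
cmd 1: advance +19 → t=26, phase=(2,6,4,9) → FL=S FR=S RL=S RR=W
cmd 2: advance +21 → t=47, phase=(23,3,1,6) → FL=W FR=S RL=S RR=S
cmd 3: advance +14 → t=61, phase=(13,17,15,20) → FL=W FR=W RL=W RR=W
cmd 4: advance +19 → t=80, phase=(8,12,10,15) → FL=S FR=W RL=W RR=W
cmd 5: advance +12 → t=92, phase=(20,0,22,3) → FL=W FR=S RL=W RR=S

after cmd 1 (t=26): FL=S FR=S RL=S RR=W
after cmd 2 (t=47): FL=W FR=S RL=S RR=S
after cmd 3 (t=61): FL=W FR=W RL=W RR=W
after cmd 4 (t=80): FL=S FR=W RL=W RR=W
after cmd 5 (t=92): FL=W FR=S RL=W RR=S
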